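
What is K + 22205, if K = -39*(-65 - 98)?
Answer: 28562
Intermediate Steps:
K = 6357 (K = -39*(-163) = 6357)
K + 22205 = 6357 + 22205 = 28562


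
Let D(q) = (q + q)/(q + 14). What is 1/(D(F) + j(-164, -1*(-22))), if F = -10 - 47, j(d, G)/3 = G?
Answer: 43/2952 ≈ 0.014566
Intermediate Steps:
j(d, G) = 3*G
F = -57
D(q) = 2*q/(14 + q) (D(q) = (2*q)/(14 + q) = 2*q/(14 + q))
1/(D(F) + j(-164, -1*(-22))) = 1/(2*(-57)/(14 - 57) + 3*(-1*(-22))) = 1/(2*(-57)/(-43) + 3*22) = 1/(2*(-57)*(-1/43) + 66) = 1/(114/43 + 66) = 1/(2952/43) = 43/2952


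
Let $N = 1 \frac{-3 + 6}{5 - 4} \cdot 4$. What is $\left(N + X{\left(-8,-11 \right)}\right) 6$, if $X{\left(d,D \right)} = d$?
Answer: $24$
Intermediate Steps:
$N = 12$ ($N = 1 \cdot \frac{3}{1} \cdot 4 = 1 \cdot 3 \cdot 1 \cdot 4 = 1 \cdot 3 \cdot 4 = 3 \cdot 4 = 12$)
$\left(N + X{\left(-8,-11 \right)}\right) 6 = \left(12 - 8\right) 6 = 4 \cdot 6 = 24$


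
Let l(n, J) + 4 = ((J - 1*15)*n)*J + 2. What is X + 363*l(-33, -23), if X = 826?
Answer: -10469546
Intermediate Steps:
l(n, J) = -2 + J*n*(-15 + J) (l(n, J) = -4 + (((J - 1*15)*n)*J + 2) = -4 + (((J - 15)*n)*J + 2) = -4 + (((-15 + J)*n)*J + 2) = -4 + ((n*(-15 + J))*J + 2) = -4 + (J*n*(-15 + J) + 2) = -4 + (2 + J*n*(-15 + J)) = -2 + J*n*(-15 + J))
X + 363*l(-33, -23) = 826 + 363*(-2 - 33*(-23)² - 15*(-23)*(-33)) = 826 + 363*(-2 - 33*529 - 11385) = 826 + 363*(-2 - 17457 - 11385) = 826 + 363*(-28844) = 826 - 10470372 = -10469546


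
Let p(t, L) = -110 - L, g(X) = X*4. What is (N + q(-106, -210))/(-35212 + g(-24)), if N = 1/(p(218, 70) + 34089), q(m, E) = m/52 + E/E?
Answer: 915517/31128733272 ≈ 2.9411e-5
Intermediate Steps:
q(m, E) = 1 + m/52 (q(m, E) = m*(1/52) + 1 = m/52 + 1 = 1 + m/52)
g(X) = 4*X
N = 1/33909 (N = 1/((-110 - 1*70) + 34089) = 1/((-110 - 70) + 34089) = 1/(-180 + 34089) = 1/33909 ≈ 2.9491e-5)
(N + q(-106, -210))/(-35212 + g(-24)) = (1/33909 + (1 + (1/52)*(-106)))/(-35212 + 4*(-24)) = (1/33909 + (1 - 53/26))/(-35212 - 96) = (1/33909 - 27/26)/(-35308) = -915517/881634*(-1/35308) = 915517/31128733272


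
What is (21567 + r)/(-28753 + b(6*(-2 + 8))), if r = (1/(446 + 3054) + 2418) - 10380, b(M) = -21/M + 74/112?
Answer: -285705006/603811375 ≈ -0.47317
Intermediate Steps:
b(M) = 37/56 - 21/M (b(M) = -21/M + 74*(1/112) = -21/M + 37/56 = 37/56 - 21/M)
r = -27866999/3500 (r = (1/3500 + 2418) - 10380 = 8463001/3500 - 10380 = -27866999/3500 ≈ -7962.0)
(21567 + r)/(-28753 + b(6*(-2 + 8))) = (21567 - 27866999/3500)/(-28753 + (37/56 - 21*1/(6*(-2 + 8)))) = 47617501/(3500*(-28753 + (37/56 - 21/(6*6)))) = 47617501/(3500*(-28753 + (37/56 - 21/36))) = 47617501/(3500*(-28753 + (37/56 - 21*1/36))) = 47617501/(3500*(-28753 + (37/56 - 7/12))) = 47617501/(3500*(-28753 + 13/168)) = 47617501/(3500*(-4830491/168)) = (47617501/3500)*(-168/4830491) = -285705006/603811375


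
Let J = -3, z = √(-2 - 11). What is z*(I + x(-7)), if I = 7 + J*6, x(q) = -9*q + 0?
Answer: 52*I*√13 ≈ 187.49*I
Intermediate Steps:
z = I*√13 (z = √(-13) = I*√13 ≈ 3.6056*I)
x(q) = -9*q
I = -11 (I = 7 - 3*6 = 7 - 18 = -11)
z*(I + x(-7)) = (I*√13)*(-11 - 9*(-7)) = (I*√13)*(-11 + 63) = (I*√13)*52 = 52*I*√13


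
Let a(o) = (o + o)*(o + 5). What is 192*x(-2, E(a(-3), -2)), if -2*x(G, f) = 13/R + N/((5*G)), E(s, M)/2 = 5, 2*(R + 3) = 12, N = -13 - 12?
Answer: -656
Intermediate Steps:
N = -25
R = 3 (R = -3 + (1/2)*12 = -3 + 6 = 3)
a(o) = 2*o*(5 + o) (a(o) = (2*o)*(5 + o) = 2*o*(5 + o))
E(s, M) = 10 (E(s, M) = 2*5 = 10)
x(G, f) = -13/6 + 5/(2*G) (x(G, f) = -(13/3 - 25*1/(5*G))/2 = -(13*(1/3) - 5/G)/2 = -(13/3 - 5/G)/2 = -13/6 + 5/(2*G))
192*x(-2, E(a(-3), -2)) = 192*((1/6)*(15 - 13*(-2))/(-2)) = 192*((1/6)*(-1/2)*(15 + 26)) = 192*((1/6)*(-1/2)*41) = 192*(-41/12) = -656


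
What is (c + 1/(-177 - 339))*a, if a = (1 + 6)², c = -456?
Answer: -11529553/516 ≈ -22344.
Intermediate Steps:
a = 49 (a = 7² = 49)
(c + 1/(-177 - 339))*a = (-456 + 1/(-177 - 339))*49 = (-456 + 1/(-516))*49 = (-456 - 1/516)*49 = -235297/516*49 = -11529553/516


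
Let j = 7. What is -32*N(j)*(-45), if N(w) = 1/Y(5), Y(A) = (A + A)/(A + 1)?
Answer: 864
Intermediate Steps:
Y(A) = 2*A/(1 + A) (Y(A) = (2*A)/(1 + A) = 2*A/(1 + A))
N(w) = 3/5 (N(w) = 1/(2*5/(1 + 5)) = 1/(2*5/6) = 1/(2*5*(1/6)) = 1/(5/3) = 3/5)
-32*N(j)*(-45) = -32*3/5*(-45) = -96/5*(-45) = 864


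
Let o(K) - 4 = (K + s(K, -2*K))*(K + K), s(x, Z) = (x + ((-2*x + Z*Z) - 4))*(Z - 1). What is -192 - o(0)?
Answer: -196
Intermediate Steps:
s(x, Z) = (-1 + Z)*(-4 + Z**2 - x) (s(x, Z) = (x + ((-2*x + Z**2) - 4))*(-1 + Z) = (x + ((Z**2 - 2*x) - 4))*(-1 + Z) = (x + (-4 + Z**2 - 2*x))*(-1 + Z) = (-4 + Z**2 - x)*(-1 + Z) = (-1 + Z)*(-4 + Z**2 - x))
o(K) = 4 + 2*K*(4 - 8*K**3 - 2*K**2 + 10*K) (o(K) = 4 + (K + (4 + K + (-2*K)**3 - (-2*K)**2 - (-8)*K - (-2*K)*K))*(K + K) = 4 + (K + (4 + K - 8*K**3 - 4*K**2 + 8*K + 2*K**2))*(2*K) = 4 + (K + (4 - 8*K**3 - 2*K**2 + 9*K))*(2*K) = 4 + (4 - 8*K**3 - 2*K**2 + 10*K)*(2*K) = 4 + 2*K*(4 - 8*K**3 - 2*K**2 + 10*K))
-192 - o(0) = -192 - (4 - 16*0**4 - 4*0**3 + 8*0 + 20*0**2) = -192 - (4 - 16*0 - 4*0 + 0 + 20*0) = -192 - (4 + 0 + 0 + 0 + 0) = -192 - 1*4 = -192 - 4 = -196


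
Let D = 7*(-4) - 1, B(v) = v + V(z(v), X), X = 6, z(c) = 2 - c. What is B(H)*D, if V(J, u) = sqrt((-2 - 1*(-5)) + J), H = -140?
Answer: 4060 - 29*sqrt(145) ≈ 3710.8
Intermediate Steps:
V(J, u) = sqrt(3 + J) (V(J, u) = sqrt((-2 + 5) + J) = sqrt(3 + J))
B(v) = v + sqrt(5 - v) (B(v) = v + sqrt(3 + (2 - v)) = v + sqrt(5 - v))
D = -29 (D = -28 - 1 = -29)
B(H)*D = (-140 + sqrt(5 - 1*(-140)))*(-29) = (-140 + sqrt(5 + 140))*(-29) = (-140 + sqrt(145))*(-29) = 4060 - 29*sqrt(145)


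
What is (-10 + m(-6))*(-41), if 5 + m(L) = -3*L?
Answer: -123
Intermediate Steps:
m(L) = -5 - 3*L
(-10 + m(-6))*(-41) = (-10 + (-5 - 3*(-6)))*(-41) = (-10 + (-5 + 18))*(-41) = (-10 + 13)*(-41) = 3*(-41) = -123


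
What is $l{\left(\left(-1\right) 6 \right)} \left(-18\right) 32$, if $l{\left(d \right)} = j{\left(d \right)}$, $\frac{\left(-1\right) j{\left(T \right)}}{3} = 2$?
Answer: $3456$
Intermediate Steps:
$j{\left(T \right)} = -6$ ($j{\left(T \right)} = \left(-3\right) 2 = -6$)
$l{\left(d \right)} = -6$
$l{\left(\left(-1\right) 6 \right)} \left(-18\right) 32 = \left(-6\right) \left(-18\right) 32 = 108 \cdot 32 = 3456$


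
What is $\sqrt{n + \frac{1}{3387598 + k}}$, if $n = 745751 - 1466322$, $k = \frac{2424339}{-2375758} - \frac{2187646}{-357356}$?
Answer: $\frac{5 i \sqrt{3725189737113484962084349916730358430322}}{359505727225666386} \approx 848.86 i$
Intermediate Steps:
$k = \frac{541370674748}{106123921981}$ ($k = 2424339 \left(- \frac{1}{2375758}\right) - - \frac{1093823}{178678} = - \frac{2424339}{2375758} + \frac{1093823}{178678} = \frac{541370674748}{106123921981} \approx 5.1013$)
$n = -720571$
$\sqrt{n + \frac{1}{3387598 + k}} = \sqrt{-720571 + \frac{1}{3387598 + \frac{541370674748}{106123921981}}} = \sqrt{-720571 + \frac{1}{\frac{359505727225666386}{106123921981}}} = \sqrt{-720571 + \frac{106123921981}{359505727225666386}} = \sqrt{- \frac{259049401372619529504425}{359505727225666386}} = \frac{5 i \sqrt{3725189737113484962084349916730358430322}}{359505727225666386}$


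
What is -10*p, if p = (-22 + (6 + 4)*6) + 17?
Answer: -550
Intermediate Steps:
p = 55 (p = (-22 + 10*6) + 17 = (-22 + 60) + 17 = 38 + 17 = 55)
-10*p = -10*55 = -550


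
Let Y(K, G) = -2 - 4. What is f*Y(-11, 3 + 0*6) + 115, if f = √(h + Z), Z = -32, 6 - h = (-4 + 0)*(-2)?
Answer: 115 - 6*I*√34 ≈ 115.0 - 34.986*I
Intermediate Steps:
h = -2 (h = 6 - (-4 + 0)*(-2) = 6 - (-4)*(-2) = 6 - 1*8 = 6 - 8 = -2)
f = I*√34 (f = √(-2 - 32) = √(-34) = I*√34 ≈ 5.8309*I)
Y(K, G) = -6
f*Y(-11, 3 + 0*6) + 115 = (I*√34)*(-6) + 115 = -6*I*√34 + 115 = 115 - 6*I*√34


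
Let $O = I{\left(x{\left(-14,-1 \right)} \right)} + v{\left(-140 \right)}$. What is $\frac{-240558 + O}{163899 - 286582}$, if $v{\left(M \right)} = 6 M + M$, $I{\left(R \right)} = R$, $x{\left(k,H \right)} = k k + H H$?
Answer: $\frac{241341}{122683} \approx 1.9672$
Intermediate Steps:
$x{\left(k,H \right)} = H^{2} + k^{2}$ ($x{\left(k,H \right)} = k^{2} + H^{2} = H^{2} + k^{2}$)
$v{\left(M \right)} = 7 M$
$O = -783$ ($O = \left(\left(-1\right)^{2} + \left(-14\right)^{2}\right) + 7 \left(-140\right) = \left(1 + 196\right) - 980 = 197 - 980 = -783$)
$\frac{-240558 + O}{163899 - 286582} = \frac{-240558 - 783}{163899 - 286582} = - \frac{241341}{-122683} = \left(-241341\right) \left(- \frac{1}{122683}\right) = \frac{241341}{122683}$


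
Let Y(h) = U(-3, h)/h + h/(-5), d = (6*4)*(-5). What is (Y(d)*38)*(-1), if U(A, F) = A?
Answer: -18259/20 ≈ -912.95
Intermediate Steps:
d = -120 (d = 24*(-5) = -120)
Y(h) = -3/h - h/5 (Y(h) = -3/h + h/(-5) = -3/h + h*(-⅕) = -3/h - h/5)
(Y(d)*38)*(-1) = ((-3/(-120) - ⅕*(-120))*38)*(-1) = ((-3*(-1/120) + 24)*38)*(-1) = ((1/40 + 24)*38)*(-1) = ((961/40)*38)*(-1) = (18259/20)*(-1) = -18259/20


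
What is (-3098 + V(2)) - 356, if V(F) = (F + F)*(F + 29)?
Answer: -3330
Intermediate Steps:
V(F) = 2*F*(29 + F) (V(F) = (2*F)*(29 + F) = 2*F*(29 + F))
(-3098 + V(2)) - 356 = (-3098 + 2*2*(29 + 2)) - 356 = (-3098 + 2*2*31) - 356 = (-3098 + 124) - 356 = -2974 - 356 = -3330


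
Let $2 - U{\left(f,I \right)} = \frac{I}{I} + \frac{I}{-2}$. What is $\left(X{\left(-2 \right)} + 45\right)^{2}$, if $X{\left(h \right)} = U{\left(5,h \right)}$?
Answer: $2025$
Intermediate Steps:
$U{\left(f,I \right)} = 1 + \frac{I}{2}$ ($U{\left(f,I \right)} = 2 - \left(\frac{I}{I} + \frac{I}{-2}\right) = 2 - \left(1 + I \left(- \frac{1}{2}\right)\right) = 2 - \left(1 - \frac{I}{2}\right) = 2 + \left(-1 + \frac{I}{2}\right) = 1 + \frac{I}{2}$)
$X{\left(h \right)} = 1 + \frac{h}{2}$
$\left(X{\left(-2 \right)} + 45\right)^{2} = \left(\left(1 + \frac{1}{2} \left(-2\right)\right) + 45\right)^{2} = \left(\left(1 - 1\right) + 45\right)^{2} = \left(0 + 45\right)^{2} = 45^{2} = 2025$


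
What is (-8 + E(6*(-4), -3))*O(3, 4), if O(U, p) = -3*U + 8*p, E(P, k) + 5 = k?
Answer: -368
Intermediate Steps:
E(P, k) = -5 + k
(-8 + E(6*(-4), -3))*O(3, 4) = (-8 + (-5 - 3))*(-3*3 + 8*4) = (-8 - 8)*(-9 + 32) = -16*23 = -368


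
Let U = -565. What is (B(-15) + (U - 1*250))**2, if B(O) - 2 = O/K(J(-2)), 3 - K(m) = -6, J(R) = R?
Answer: 5973136/9 ≈ 6.6368e+5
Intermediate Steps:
K(m) = 9 (K(m) = 3 - 1*(-6) = 3 + 6 = 9)
B(O) = 2 + O/9
(B(-15) + (U - 1*250))**2 = ((2 + (1/9)*(-15)) + (-565 - 1*250))**2 = ((2 - 5/3) + (-565 - 250))**2 = (1/3 - 815)**2 = (-2444/3)**2 = 5973136/9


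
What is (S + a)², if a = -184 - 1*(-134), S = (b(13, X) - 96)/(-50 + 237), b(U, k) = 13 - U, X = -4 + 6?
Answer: 89226916/34969 ≈ 2551.6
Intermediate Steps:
X = 2
S = -96/187 (S = ((13 - 1*13) - 96)/(-50 + 237) = ((13 - 13) - 96)/187 = (0 - 96)*(1/187) = -96*1/187 = -96/187 ≈ -0.51337)
a = -50 (a = -184 + 134 = -50)
(S + a)² = (-96/187 - 50)² = (-9446/187)² = 89226916/34969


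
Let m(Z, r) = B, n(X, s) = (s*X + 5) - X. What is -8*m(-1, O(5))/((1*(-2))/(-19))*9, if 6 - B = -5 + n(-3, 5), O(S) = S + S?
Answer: -12312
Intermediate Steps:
O(S) = 2*S
n(X, s) = 5 - X + X*s (n(X, s) = (X*s + 5) - X = (5 + X*s) - X = 5 - X + X*s)
B = 18 (B = 6 - (-5 + (5 - 1*(-3) - 3*5)) = 6 - (-5 + (5 + 3 - 15)) = 6 - (-5 - 7) = 6 - 1*(-12) = 6 + 12 = 18)
m(Z, r) = 18
-8*m(-1, O(5))/((1*(-2))/(-19))*9 = -144/((1*(-2))/(-19))*9 = -144/((-2*(-1/19)))*9 = -144/2/19*9 = -144*19/2*9 = -8*171*9 = -1368*9 = -12312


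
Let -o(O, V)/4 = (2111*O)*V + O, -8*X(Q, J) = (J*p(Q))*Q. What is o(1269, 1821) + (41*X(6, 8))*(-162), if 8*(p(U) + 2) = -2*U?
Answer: -19512953514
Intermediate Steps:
p(U) = -2 - U/4 (p(U) = -2 + (-2*U)/8 = -2 - U/4)
X(Q, J) = -J*Q*(-2 - Q/4)/8 (X(Q, J) = -J*(-2 - Q/4)*Q/8 = -J*Q*(-2 - Q/4)/8)
o(O, V) = -4*O - 8444*O*V (o(O, V) = -4*((2111*O)*V + O) = -4*(2111*O*V + O) = -4*(O + 2111*O*V) = -4*O - 8444*O*V)
o(1269, 1821) + (41*X(6, 8))*(-162) = -4*1269*(1 + 2111*1821) + (41*((1/32)*8*6*(8 + 6)))*(-162) = -4*1269*(1 + 3844131) + (41*((1/32)*8*6*14))*(-162) = -4*1269*3844132 + (41*21)*(-162) = -19512814032 + 861*(-162) = -19512814032 - 139482 = -19512953514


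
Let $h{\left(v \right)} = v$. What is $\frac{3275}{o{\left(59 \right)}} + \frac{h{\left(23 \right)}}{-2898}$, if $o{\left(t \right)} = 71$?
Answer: $\frac{412579}{8946} \approx 46.119$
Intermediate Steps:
$\frac{3275}{o{\left(59 \right)}} + \frac{h{\left(23 \right)}}{-2898} = \frac{3275}{71} + \frac{23}{-2898} = 3275 \cdot \frac{1}{71} + 23 \left(- \frac{1}{2898}\right) = \frac{3275}{71} - \frac{1}{126} = \frac{412579}{8946}$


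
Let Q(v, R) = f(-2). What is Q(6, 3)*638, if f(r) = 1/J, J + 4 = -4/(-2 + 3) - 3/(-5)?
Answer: -3190/37 ≈ -86.216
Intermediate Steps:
J = -37/5 (J = -4 + (-4/(-2 + 3) - 3/(-5)) = -4 + (-4/1 - 3*(-⅕)) = -4 + (-4*1 + ⅗) = -4 + (-4 + ⅗) = -4 - 17/5 = -37/5 ≈ -7.4000)
f(r) = -5/37 (f(r) = 1/(-37/5) = -5/37)
Q(v, R) = -5/37
Q(6, 3)*638 = -5/37*638 = -3190/37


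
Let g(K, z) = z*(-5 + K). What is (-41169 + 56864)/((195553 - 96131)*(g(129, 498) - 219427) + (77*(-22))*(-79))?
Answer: -15695/15676230024 ≈ -1.0012e-6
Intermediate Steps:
(-41169 + 56864)/((195553 - 96131)*(g(129, 498) - 219427) + (77*(-22))*(-79)) = (-41169 + 56864)/((195553 - 96131)*(498*(-5 + 129) - 219427) + (77*(-22))*(-79)) = 15695/(99422*(498*124 - 219427) - 1694*(-79)) = 15695/(99422*(61752 - 219427) + 133826) = 15695/(99422*(-157675) + 133826) = 15695/(-15676363850 + 133826) = 15695/(-15676230024) = 15695*(-1/15676230024) = -15695/15676230024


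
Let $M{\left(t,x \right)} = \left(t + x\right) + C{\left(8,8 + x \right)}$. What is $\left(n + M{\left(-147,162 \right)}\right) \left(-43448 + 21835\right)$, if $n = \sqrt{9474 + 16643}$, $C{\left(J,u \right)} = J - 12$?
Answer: $-237743 - 151291 \sqrt{533} \approx -3.7306 \cdot 10^{6}$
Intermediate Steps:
$C{\left(J,u \right)} = -12 + J$
$n = 7 \sqrt{533}$ ($n = \sqrt{26117} = 7 \sqrt{533} \approx 161.61$)
$M{\left(t,x \right)} = -4 + t + x$ ($M{\left(t,x \right)} = \left(t + x\right) + \left(-12 + 8\right) = \left(t + x\right) - 4 = -4 + t + x$)
$\left(n + M{\left(-147,162 \right)}\right) \left(-43448 + 21835\right) = \left(7 \sqrt{533} - -11\right) \left(-43448 + 21835\right) = \left(7 \sqrt{533} + 11\right) \left(-21613\right) = \left(11 + 7 \sqrt{533}\right) \left(-21613\right) = -237743 - 151291 \sqrt{533}$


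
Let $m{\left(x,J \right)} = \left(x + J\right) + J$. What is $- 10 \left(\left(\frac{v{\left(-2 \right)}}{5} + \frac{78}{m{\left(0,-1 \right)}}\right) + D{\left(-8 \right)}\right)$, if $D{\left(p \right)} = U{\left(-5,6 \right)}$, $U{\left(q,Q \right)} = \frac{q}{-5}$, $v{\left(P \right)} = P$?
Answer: $384$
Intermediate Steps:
$U{\left(q,Q \right)} = - \frac{q}{5}$ ($U{\left(q,Q \right)} = q \left(- \frac{1}{5}\right) = - \frac{q}{5}$)
$D{\left(p \right)} = 1$ ($D{\left(p \right)} = \left(- \frac{1}{5}\right) \left(-5\right) = 1$)
$m{\left(x,J \right)} = x + 2 J$ ($m{\left(x,J \right)} = \left(J + x\right) + J = x + 2 J$)
$- 10 \left(\left(\frac{v{\left(-2 \right)}}{5} + \frac{78}{m{\left(0,-1 \right)}}\right) + D{\left(-8 \right)}\right) = - 10 \left(\left(- \frac{2}{5} + \frac{78}{0 + 2 \left(-1\right)}\right) + 1\right) = - 10 \left(\left(\left(-2\right) \frac{1}{5} + \frac{78}{0 - 2}\right) + 1\right) = - 10 \left(\left(- \frac{2}{5} + \frac{78}{-2}\right) + 1\right) = - 10 \left(\left(- \frac{2}{5} + 78 \left(- \frac{1}{2}\right)\right) + 1\right) = - 10 \left(\left(- \frac{2}{5} - 39\right) + 1\right) = - 10 \left(- \frac{197}{5} + 1\right) = \left(-10\right) \left(- \frac{192}{5}\right) = 384$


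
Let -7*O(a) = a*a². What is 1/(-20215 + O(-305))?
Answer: 7/28231120 ≈ 2.4795e-7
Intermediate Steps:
O(a) = -a³/7 (O(a) = -a*a²/7 = -a³/7)
1/(-20215 + O(-305)) = 1/(-20215 - ⅐*(-305)³) = 1/(-20215 - ⅐*(-28372625)) = 1/(-20215 + 28372625/7) = 1/(28231120/7) = 7/28231120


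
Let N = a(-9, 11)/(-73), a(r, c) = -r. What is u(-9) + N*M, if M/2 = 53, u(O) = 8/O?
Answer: -9170/657 ≈ -13.957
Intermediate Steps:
M = 106 (M = 2*53 = 106)
N = -9/73 (N = -1*(-9)/(-73) = 9*(-1/73) = -9/73 ≈ -0.12329)
u(-9) + N*M = 8/(-9) - 9/73*106 = 8*(-⅑) - 954/73 = -8/9 - 954/73 = -9170/657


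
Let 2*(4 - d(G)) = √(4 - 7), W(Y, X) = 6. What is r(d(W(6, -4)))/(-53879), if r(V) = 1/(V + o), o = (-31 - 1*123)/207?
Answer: -558072/104829730229 - 85698*I*√3/104829730229 ≈ -5.3236e-6 - 1.4159e-6*I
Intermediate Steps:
o = -154/207 (o = (-31 - 123)*(1/207) = -154*1/207 = -154/207 ≈ -0.74396)
d(G) = 4 - I*√3/2 (d(G) = 4 - √(4 - 7)/2 = 4 - I*√3/2)
r(V) = 1/(-154/207 + V) (r(V) = 1/(V - 154/207) = 1/(-154/207 + V))
r(d(W(6, -4)))/(-53879) = (207/(-154 + 207*(4 - I*√3/2)))/(-53879) = (207/(-154 + (828 - 207*I*√3/2)))*(-1/53879) = (207/(674 - 207*I*√3/2))*(-1/53879) = -207/(53879*(674 - 207*I*√3/2))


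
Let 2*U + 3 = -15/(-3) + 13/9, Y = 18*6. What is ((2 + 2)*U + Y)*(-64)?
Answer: -66176/9 ≈ -7352.9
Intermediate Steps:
Y = 108
U = 31/18 (U = -3/2 + (-15/(-3) + 13/9)/2 = -3/2 + (-15*(-1/3) + 13*(1/9))/2 = -3/2 + (5 + 13/9)/2 = -3/2 + (1/2)*(58/9) = -3/2 + 29/9 = 31/18 ≈ 1.7222)
((2 + 2)*U + Y)*(-64) = ((2 + 2)*(31/18) + 108)*(-64) = (4*(31/18) + 108)*(-64) = (62/9 + 108)*(-64) = (1034/9)*(-64) = -66176/9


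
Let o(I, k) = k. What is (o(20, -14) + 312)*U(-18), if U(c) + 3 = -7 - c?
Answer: 2384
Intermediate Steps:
U(c) = -10 - c (U(c) = -3 + (-7 - c) = -10 - c)
(o(20, -14) + 312)*U(-18) = (-14 + 312)*(-10 - 1*(-18)) = 298*(-10 + 18) = 298*8 = 2384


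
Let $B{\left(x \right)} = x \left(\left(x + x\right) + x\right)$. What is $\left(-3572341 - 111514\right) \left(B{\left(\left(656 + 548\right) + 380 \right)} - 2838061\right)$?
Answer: $-17273990267485$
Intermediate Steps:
$B{\left(x \right)} = 3 x^{2}$ ($B{\left(x \right)} = x \left(2 x + x\right) = x 3 x = 3 x^{2}$)
$\left(-3572341 - 111514\right) \left(B{\left(\left(656 + 548\right) + 380 \right)} - 2838061\right) = \left(-3572341 - 111514\right) \left(3 \left(\left(656 + 548\right) + 380\right)^{2} - 2838061\right) = - 3683855 \left(3 \left(1204 + 380\right)^{2} - 2838061\right) = - 3683855 \left(3 \cdot 1584^{2} - 2838061\right) = - 3683855 \left(3 \cdot 2509056 - 2838061\right) = - 3683855 \left(7527168 - 2838061\right) = \left(-3683855\right) 4689107 = -17273990267485$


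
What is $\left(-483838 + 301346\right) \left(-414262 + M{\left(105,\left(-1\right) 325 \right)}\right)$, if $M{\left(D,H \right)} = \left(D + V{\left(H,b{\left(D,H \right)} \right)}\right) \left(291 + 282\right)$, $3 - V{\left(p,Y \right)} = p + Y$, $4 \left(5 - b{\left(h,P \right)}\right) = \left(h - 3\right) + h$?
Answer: $25433043203$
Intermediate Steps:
$b{\left(h,P \right)} = \frac{23}{4} - \frac{h}{2}$ ($b{\left(h,P \right)} = 5 - \frac{\left(h - 3\right) + h}{4} = 5 - \frac{\left(-3 + h\right) + h}{4} = 5 - \frac{-3 + 2 h}{4} = 5 - \left(- \frac{3}{4} + \frac{h}{2}\right) = \frac{23}{4} - \frac{h}{2}$)
$V{\left(p,Y \right)} = 3 - Y - p$ ($V{\left(p,Y \right)} = 3 - \left(p + Y\right) = 3 - \left(Y + p\right) = 3 - Y - p$)
$M{\left(D,H \right)} = - \frac{6303}{4} - 573 H + \frac{1719 D}{2}$ ($M{\left(D,H \right)} = \left(D - \left(\frac{11}{4} + H - \frac{D}{2}\right)\right) \left(291 + 282\right) = \left(D + \left(3 + \left(- \frac{23}{4} + \frac{D}{2}\right) - H\right)\right) 573 = \left(D - \left(\frac{11}{4} + H - \frac{D}{2}\right)\right) 573 = \left(- \frac{11}{4} - H + \frac{3 D}{2}\right) 573 = - \frac{6303}{4} - 573 H + \frac{1719 D}{2}$)
$\left(-483838 + 301346\right) \left(-414262 + M{\left(105,\left(-1\right) 325 \right)}\right) = \left(-483838 + 301346\right) \left(-414262 - \left(- \frac{354687}{4} + 573 \left(-1\right) 325\right)\right) = - 182492 \left(-414262 - - \frac{1099587}{4}\right) = - 182492 \left(-414262 + \left(- \frac{6303}{4} + 186225 + \frac{180495}{2}\right)\right) = - 182492 \left(-414262 + \frac{1099587}{4}\right) = \left(-182492\right) \left(- \frac{557461}{4}\right) = 25433043203$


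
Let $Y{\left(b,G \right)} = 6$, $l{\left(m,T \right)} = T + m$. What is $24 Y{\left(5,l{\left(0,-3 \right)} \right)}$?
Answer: $144$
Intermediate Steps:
$24 Y{\left(5,l{\left(0,-3 \right)} \right)} = 24 \cdot 6 = 144$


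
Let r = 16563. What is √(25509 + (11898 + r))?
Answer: √53970 ≈ 232.31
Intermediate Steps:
√(25509 + (11898 + r)) = √(25509 + (11898 + 16563)) = √(25509 + 28461) = √53970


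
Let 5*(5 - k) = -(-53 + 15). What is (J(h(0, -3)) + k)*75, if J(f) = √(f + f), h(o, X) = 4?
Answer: -195 + 150*√2 ≈ 17.132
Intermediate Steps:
J(f) = √2*√f (J(f) = √(2*f) = √2*√f)
k = -13/5 (k = 5 - (-1)*(-53 + 15)/5 = 5 - (-1)*(-38)/5 = 5 - ⅕*38 = 5 - 38/5 = -13/5 ≈ -2.6000)
(J(h(0, -3)) + k)*75 = (√2*√4 - 13/5)*75 = (√2*2 - 13/5)*75 = (2*√2 - 13/5)*75 = (-13/5 + 2*√2)*75 = -195 + 150*√2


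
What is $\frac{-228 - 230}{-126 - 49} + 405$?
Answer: $\frac{71333}{175} \approx 407.62$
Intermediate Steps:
$\frac{-228 - 230}{-126 - 49} + 405 = - \frac{458}{-175} + 405 = \left(-458\right) \left(- \frac{1}{175}\right) + 405 = \frac{458}{175} + 405 = \frac{71333}{175}$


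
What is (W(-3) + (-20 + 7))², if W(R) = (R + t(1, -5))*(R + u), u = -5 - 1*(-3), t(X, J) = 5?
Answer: 529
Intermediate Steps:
u = -2 (u = -5 + 3 = -2)
W(R) = (-2 + R)*(5 + R) (W(R) = (R + 5)*(R - 2) = (5 + R)*(-2 + R) = (-2 + R)*(5 + R))
(W(-3) + (-20 + 7))² = ((-10 + (-3)² + 3*(-3)) + (-20 + 7))² = ((-10 + 9 - 9) - 13)² = (-10 - 13)² = (-23)² = 529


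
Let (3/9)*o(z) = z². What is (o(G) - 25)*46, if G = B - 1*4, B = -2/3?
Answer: 5566/3 ≈ 1855.3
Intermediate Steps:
B = -⅔ (B = -2*⅓ = -⅔ ≈ -0.66667)
G = -14/3 (G = -⅔ - 1*4 = -⅔ - 4 = -14/3 ≈ -4.6667)
o(z) = 3*z²
(o(G) - 25)*46 = (3*(-14/3)² - 25)*46 = (3*(196/9) - 25)*46 = (196/3 - 25)*46 = (121/3)*46 = 5566/3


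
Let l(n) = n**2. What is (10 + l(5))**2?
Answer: 1225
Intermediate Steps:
(10 + l(5))**2 = (10 + 5**2)**2 = (10 + 25)**2 = 35**2 = 1225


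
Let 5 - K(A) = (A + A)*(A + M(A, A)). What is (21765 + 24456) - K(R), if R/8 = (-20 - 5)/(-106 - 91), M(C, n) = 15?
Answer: 1794858744/38809 ≈ 46249.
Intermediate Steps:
R = 200/197 (R = 8*((-20 - 5)/(-106 - 91)) = 8*(-25/(-197)) = 8*(-25*(-1/197)) = 8*(25/197) = 200/197 ≈ 1.0152)
K(A) = 5 - 2*A*(15 + A) (K(A) = 5 - (A + A)*(A + 15) = 5 - 2*A*(15 + A))
(21765 + 24456) - K(R) = (21765 + 24456) - (5 - 30*200/197 - 2*(200/197)²) = 46221 - (5 - 6000/197 - 2*40000/38809) = 46221 - (5 - 6000/197 - 80000/38809) = 46221 - 1*(-1067955/38809) = 46221 + 1067955/38809 = 1794858744/38809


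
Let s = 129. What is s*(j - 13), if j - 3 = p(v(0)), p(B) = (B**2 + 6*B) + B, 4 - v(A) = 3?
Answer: -258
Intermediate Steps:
v(A) = 1 (v(A) = 4 - 1*3 = 4 - 3 = 1)
p(B) = B**2 + 7*B
j = 11 (j = 3 + 1*(7 + 1) = 3 + 1*8 = 3 + 8 = 11)
s*(j - 13) = 129*(11 - 13) = 129*(-2) = -258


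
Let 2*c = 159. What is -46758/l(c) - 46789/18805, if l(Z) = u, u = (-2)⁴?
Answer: -440016407/150440 ≈ -2924.9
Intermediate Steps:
u = 16
c = 159/2 (c = (½)*159 = 159/2 ≈ 79.500)
l(Z) = 16
-46758/l(c) - 46789/18805 = -46758/16 - 46789/18805 = -46758*1/16 - 46789*1/18805 = -23379/8 - 46789/18805 = -440016407/150440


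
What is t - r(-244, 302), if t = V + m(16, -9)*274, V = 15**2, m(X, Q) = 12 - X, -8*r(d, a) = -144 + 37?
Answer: -7075/8 ≈ -884.38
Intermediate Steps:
r(d, a) = 107/8 (r(d, a) = -(-144 + 37)/8 = -1/8*(-107) = 107/8)
V = 225
t = -871 (t = 225 + (12 - 1*16)*274 = 225 + (12 - 16)*274 = 225 - 4*274 = 225 - 1096 = -871)
t - r(-244, 302) = -871 - 1*107/8 = -871 - 107/8 = -7075/8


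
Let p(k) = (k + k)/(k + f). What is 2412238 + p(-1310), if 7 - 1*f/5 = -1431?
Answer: 709197841/294 ≈ 2.4122e+6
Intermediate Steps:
f = 7190 (f = 35 - 5*(-1431) = 35 + 7155 = 7190)
p(k) = 2*k/(7190 + k) (p(k) = (k + k)/(k + 7190) = (2*k)/(7190 + k) = 2*k/(7190 + k))
2412238 + p(-1310) = 2412238 + 2*(-1310)/(7190 - 1310) = 2412238 + 2*(-1310)/5880 = 2412238 + 2*(-1310)*(1/5880) = 2412238 - 131/294 = 709197841/294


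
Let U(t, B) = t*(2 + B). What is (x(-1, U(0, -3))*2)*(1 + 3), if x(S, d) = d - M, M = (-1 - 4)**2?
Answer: -200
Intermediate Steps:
M = 25 (M = (-5)**2 = 25)
x(S, d) = -25 + d (x(S, d) = d - 1*25 = d - 25 = -25 + d)
(x(-1, U(0, -3))*2)*(1 + 3) = ((-25 + 0*(2 - 3))*2)*(1 + 3) = ((-25 + 0*(-1))*2)*4 = ((-25 + 0)*2)*4 = -25*2*4 = -50*4 = -200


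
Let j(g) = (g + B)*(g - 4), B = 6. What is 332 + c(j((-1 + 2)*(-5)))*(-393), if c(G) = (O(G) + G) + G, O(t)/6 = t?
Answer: 28628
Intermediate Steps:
O(t) = 6*t
j(g) = (-4 + g)*(6 + g) (j(g) = (g + 6)*(g - 4) = (6 + g)*(-4 + g) = (-4 + g)*(6 + g))
c(G) = 8*G (c(G) = (6*G + G) + G = 7*G + G = 8*G)
332 + c(j((-1 + 2)*(-5)))*(-393) = 332 + (8*(-24 + ((-1 + 2)*(-5))² + 2*((-1 + 2)*(-5))))*(-393) = 332 + (8*(-24 + (1*(-5))² + 2*(1*(-5))))*(-393) = 332 + (8*(-24 + (-5)² + 2*(-5)))*(-393) = 332 + (8*(-24 + 25 - 10))*(-393) = 332 + (8*(-9))*(-393) = 332 - 72*(-393) = 332 + 28296 = 28628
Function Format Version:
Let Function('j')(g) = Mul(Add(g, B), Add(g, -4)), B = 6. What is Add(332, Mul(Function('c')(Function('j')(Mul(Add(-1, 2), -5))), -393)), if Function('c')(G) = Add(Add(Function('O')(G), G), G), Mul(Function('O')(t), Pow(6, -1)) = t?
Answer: 28628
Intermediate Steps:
Function('O')(t) = Mul(6, t)
Function('j')(g) = Mul(Add(-4, g), Add(6, g)) (Function('j')(g) = Mul(Add(g, 6), Add(g, -4)) = Mul(Add(6, g), Add(-4, g)) = Mul(Add(-4, g), Add(6, g)))
Function('c')(G) = Mul(8, G) (Function('c')(G) = Add(Add(Mul(6, G), G), G) = Add(Mul(7, G), G) = Mul(8, G))
Add(332, Mul(Function('c')(Function('j')(Mul(Add(-1, 2), -5))), -393)) = Add(332, Mul(Mul(8, Add(-24, Pow(Mul(Add(-1, 2), -5), 2), Mul(2, Mul(Add(-1, 2), -5)))), -393)) = Add(332, Mul(Mul(8, Add(-24, Pow(Mul(1, -5), 2), Mul(2, Mul(1, -5)))), -393)) = Add(332, Mul(Mul(8, Add(-24, Pow(-5, 2), Mul(2, -5))), -393)) = Add(332, Mul(Mul(8, Add(-24, 25, -10)), -393)) = Add(332, Mul(Mul(8, -9), -393)) = Add(332, Mul(-72, -393)) = Add(332, 28296) = 28628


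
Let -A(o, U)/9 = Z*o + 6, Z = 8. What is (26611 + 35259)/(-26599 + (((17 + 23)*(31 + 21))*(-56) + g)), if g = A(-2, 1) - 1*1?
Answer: -6187/14299 ≈ -0.43269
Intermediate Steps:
A(o, U) = -54 - 72*o (A(o, U) = -9*(8*o + 6) = -9*(6 + 8*o) = -54 - 72*o)
g = 89 (g = (-54 - 72*(-2)) - 1*1 = (-54 + 144) - 1 = 90 - 1 = 89)
(26611 + 35259)/(-26599 + (((17 + 23)*(31 + 21))*(-56) + g)) = (26611 + 35259)/(-26599 + (((17 + 23)*(31 + 21))*(-56) + 89)) = 61870/(-26599 + ((40*52)*(-56) + 89)) = 61870/(-26599 + (2080*(-56) + 89)) = 61870/(-26599 + (-116480 + 89)) = 61870/(-26599 - 116391) = 61870/(-142990) = 61870*(-1/142990) = -6187/14299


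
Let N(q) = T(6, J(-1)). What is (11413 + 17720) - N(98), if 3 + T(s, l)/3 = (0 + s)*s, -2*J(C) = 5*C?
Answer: 29034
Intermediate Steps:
J(C) = -5*C/2
T(s, l) = -9 + 3*s² (T(s, l) = -9 + 3*((0 + s)*s) = -9 + 3*(s*s) = -9 + 3*s²)
N(q) = 99 (N(q) = -9 + 3*6² = -9 + 3*36 = -9 + 108 = 99)
(11413 + 17720) - N(98) = (11413 + 17720) - 1*99 = 29133 - 99 = 29034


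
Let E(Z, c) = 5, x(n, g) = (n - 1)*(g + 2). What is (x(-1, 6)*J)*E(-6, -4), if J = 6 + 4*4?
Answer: -1760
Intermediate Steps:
x(n, g) = (-1 + n)*(2 + g)
J = 22 (J = 6 + 16 = 22)
(x(-1, 6)*J)*E(-6, -4) = ((-2 - 1*6 + 2*(-1) + 6*(-1))*22)*5 = ((-2 - 6 - 2 - 6)*22)*5 = -16*22*5 = -352*5 = -1760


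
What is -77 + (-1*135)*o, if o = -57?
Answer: 7618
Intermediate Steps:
-77 + (-1*135)*o = -77 - 1*135*(-57) = -77 - 135*(-57) = -77 + 7695 = 7618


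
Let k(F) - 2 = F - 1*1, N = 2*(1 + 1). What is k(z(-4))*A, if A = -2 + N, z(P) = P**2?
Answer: 34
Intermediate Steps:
N = 4 (N = 2*2 = 4)
k(F) = 1 + F (k(F) = 2 + (F - 1*1) = 2 + (F - 1) = 2 + (-1 + F) = 1 + F)
A = 2 (A = -2 + 4 = 2)
k(z(-4))*A = (1 + (-4)**2)*2 = (1 + 16)*2 = 17*2 = 34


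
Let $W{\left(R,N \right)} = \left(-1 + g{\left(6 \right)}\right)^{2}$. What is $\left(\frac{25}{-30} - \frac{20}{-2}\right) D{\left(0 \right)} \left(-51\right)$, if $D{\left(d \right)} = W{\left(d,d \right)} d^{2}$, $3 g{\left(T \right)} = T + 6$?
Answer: $0$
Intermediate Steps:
$g{\left(T \right)} = 2 + \frac{T}{3}$ ($g{\left(T \right)} = \frac{T + 6}{3} = \frac{6 + T}{3} = 2 + \frac{T}{3}$)
$W{\left(R,N \right)} = 9$ ($W{\left(R,N \right)} = \left(-1 + \left(2 + \frac{1}{3} \cdot 6\right)\right)^{2} = \left(-1 + \left(2 + 2\right)\right)^{2} = \left(-1 + 4\right)^{2} = 3^{2} = 9$)
$D{\left(d \right)} = 9 d^{2}$
$\left(\frac{25}{-30} - \frac{20}{-2}\right) D{\left(0 \right)} \left(-51\right) = \left(\frac{25}{-30} - \frac{20}{-2}\right) 9 \cdot 0^{2} \left(-51\right) = \left(25 \left(- \frac{1}{30}\right) - -10\right) 9 \cdot 0 \left(-51\right) = \left(- \frac{5}{6} + 10\right) 0 \left(-51\right) = \frac{55}{6} \cdot 0 \left(-51\right) = 0 \left(-51\right) = 0$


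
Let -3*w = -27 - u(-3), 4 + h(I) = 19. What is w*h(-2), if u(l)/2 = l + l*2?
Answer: 45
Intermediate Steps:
h(I) = 15 (h(I) = -4 + 19 = 15)
u(l) = 6*l (u(l) = 2*(l + l*2) = 2*(l + 2*l) = 2*(3*l) = 6*l)
w = 3 (w = -(-27 - 6*(-3))/3 = -(-27 - 1*(-18))/3 = -(-27 + 18)/3 = -1/3*(-9) = 3)
w*h(-2) = 3*15 = 45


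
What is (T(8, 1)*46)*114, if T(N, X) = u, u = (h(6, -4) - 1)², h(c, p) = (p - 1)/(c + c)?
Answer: 126293/12 ≈ 10524.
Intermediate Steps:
h(c, p) = (-1 + p)/(2*c) (h(c, p) = (-1 + p)/((2*c)) = (-1 + p)*(1/(2*c)) = (-1 + p)/(2*c))
u = 289/144 (u = ((½)*(-1 - 4)/6 - 1)² = ((½)*(⅙)*(-5) - 1)² = (-5/12 - 1)² = (-17/12)² = 289/144 ≈ 2.0069)
T(N, X) = 289/144
(T(8, 1)*46)*114 = ((289/144)*46)*114 = (6647/72)*114 = 126293/12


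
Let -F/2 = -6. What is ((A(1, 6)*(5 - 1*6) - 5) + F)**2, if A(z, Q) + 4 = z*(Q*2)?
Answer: 1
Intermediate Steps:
A(z, Q) = -4 + 2*Q*z (A(z, Q) = -4 + z*(Q*2) = -4 + z*(2*Q) = -4 + 2*Q*z)
F = 12 (F = -2*(-6) = 12)
((A(1, 6)*(5 - 1*6) - 5) + F)**2 = (((-4 + 2*6*1)*(5 - 1*6) - 5) + 12)**2 = (((-4 + 12)*(5 - 6) - 5) + 12)**2 = ((8*(-1) - 5) + 12)**2 = ((-8 - 5) + 12)**2 = (-13 + 12)**2 = (-1)**2 = 1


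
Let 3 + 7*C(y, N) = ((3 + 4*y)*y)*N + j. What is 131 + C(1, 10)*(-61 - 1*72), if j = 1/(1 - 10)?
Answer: -10259/9 ≈ -1139.9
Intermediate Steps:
j = -1/9 (j = 1/(-9) = -1/9 ≈ -0.11111)
C(y, N) = -4/9 + N*y*(3 + 4*y)/7 (C(y, N) = -3/7 + (((3 + 4*y)*y)*N - 1/9)/7 = -3/7 + ((y*(3 + 4*y))*N - 1/9)/7 = -3/7 + (N*y*(3 + 4*y) - 1/9)/7 = -3/7 + (-1/9 + N*y*(3 + 4*y))/7 = -3/7 + (-1/63 + N*y*(3 + 4*y)/7) = -4/9 + N*y*(3 + 4*y)/7)
131 + C(1, 10)*(-61 - 1*72) = 131 + (-4/9 + (3/7)*10*1 + (4/7)*10*1**2)*(-61 - 1*72) = 131 + (-4/9 + 30/7 + (4/7)*10*1)*(-61 - 72) = 131 + (-4/9 + 30/7 + 40/7)*(-133) = 131 + (86/9)*(-133) = 131 - 11438/9 = -10259/9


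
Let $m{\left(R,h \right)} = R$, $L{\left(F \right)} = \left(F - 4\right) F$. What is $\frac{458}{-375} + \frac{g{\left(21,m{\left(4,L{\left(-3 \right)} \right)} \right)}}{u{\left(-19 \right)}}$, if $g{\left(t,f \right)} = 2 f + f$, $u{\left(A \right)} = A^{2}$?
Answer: $- \frac{160838}{135375} \approx -1.1881$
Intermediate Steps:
$L{\left(F \right)} = F \left(-4 + F\right)$ ($L{\left(F \right)} = \left(-4 + F\right) F = F \left(-4 + F\right)$)
$g{\left(t,f \right)} = 3 f$
$\frac{458}{-375} + \frac{g{\left(21,m{\left(4,L{\left(-3 \right)} \right)} \right)}}{u{\left(-19 \right)}} = \frac{458}{-375} + \frac{3 \cdot 4}{\left(-19\right)^{2}} = 458 \left(- \frac{1}{375}\right) + \frac{12}{361} = - \frac{458}{375} + 12 \cdot \frac{1}{361} = - \frac{458}{375} + \frac{12}{361} = - \frac{160838}{135375}$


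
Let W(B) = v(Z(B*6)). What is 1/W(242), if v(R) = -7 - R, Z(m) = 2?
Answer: -1/9 ≈ -0.11111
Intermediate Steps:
W(B) = -9 (W(B) = -7 - 1*2 = -7 - 2 = -9)
1/W(242) = 1/(-9) = -1/9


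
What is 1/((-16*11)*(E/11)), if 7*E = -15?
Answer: 7/240 ≈ 0.029167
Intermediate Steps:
E = -15/7 (E = (⅐)*(-15) = -15/7 ≈ -2.1429)
1/((-16*11)*(E/11)) = 1/((-16*11)*(-15/7/11)) = 1/(-(-2640)/(7*11)) = 1/(-176*(-15/77)) = 1/(240/7) = 7/240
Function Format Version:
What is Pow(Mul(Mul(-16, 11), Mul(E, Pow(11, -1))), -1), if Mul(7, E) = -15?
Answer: Rational(7, 240) ≈ 0.029167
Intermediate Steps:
E = Rational(-15, 7) (E = Mul(Rational(1, 7), -15) = Rational(-15, 7) ≈ -2.1429)
Pow(Mul(Mul(-16, 11), Mul(E, Pow(11, -1))), -1) = Pow(Mul(Mul(-16, 11), Mul(Rational(-15, 7), Pow(11, -1))), -1) = Pow(Mul(-176, Mul(Rational(-15, 7), Rational(1, 11))), -1) = Pow(Mul(-176, Rational(-15, 77)), -1) = Pow(Rational(240, 7), -1) = Rational(7, 240)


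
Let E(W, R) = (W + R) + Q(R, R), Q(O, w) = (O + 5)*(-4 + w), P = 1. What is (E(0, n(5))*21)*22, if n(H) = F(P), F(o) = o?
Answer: -7854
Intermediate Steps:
Q(O, w) = (-4 + w)*(5 + O) (Q(O, w) = (5 + O)*(-4 + w) = (-4 + w)*(5 + O))
n(H) = 1
E(W, R) = -20 + W + R² + 2*R (E(W, R) = (W + R) + (-20 - 4*R + 5*R + R*R) = (R + W) + (-20 - 4*R + 5*R + R²) = (R + W) + (-20 + R + R²) = -20 + W + R² + 2*R)
(E(0, n(5))*21)*22 = ((-20 + 0 + 1² + 2*1)*21)*22 = ((-20 + 0 + 1 + 2)*21)*22 = -17*21*22 = -357*22 = -7854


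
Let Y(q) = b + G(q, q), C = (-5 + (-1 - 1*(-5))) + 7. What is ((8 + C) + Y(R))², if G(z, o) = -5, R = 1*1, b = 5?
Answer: 196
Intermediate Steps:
R = 1
C = 6 (C = (-5 + (-1 + 5)) + 7 = (-5 + 4) + 7 = -1 + 7 = 6)
Y(q) = 0 (Y(q) = 5 - 5 = 0)
((8 + C) + Y(R))² = ((8 + 6) + 0)² = (14 + 0)² = 14² = 196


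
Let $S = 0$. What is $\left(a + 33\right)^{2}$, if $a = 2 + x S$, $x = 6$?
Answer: $1225$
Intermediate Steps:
$a = 2$ ($a = 2 + 6 \cdot 0 = 2 + 0 = 2$)
$\left(a + 33\right)^{2} = \left(2 + 33\right)^{2} = 35^{2} = 1225$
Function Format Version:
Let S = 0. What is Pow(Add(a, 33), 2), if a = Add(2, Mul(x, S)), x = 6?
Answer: 1225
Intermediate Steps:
a = 2 (a = Add(2, Mul(6, 0)) = Add(2, 0) = 2)
Pow(Add(a, 33), 2) = Pow(Add(2, 33), 2) = Pow(35, 2) = 1225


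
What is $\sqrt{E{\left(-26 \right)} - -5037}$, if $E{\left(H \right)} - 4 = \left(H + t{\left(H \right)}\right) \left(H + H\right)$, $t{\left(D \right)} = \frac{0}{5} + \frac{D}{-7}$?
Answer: $\frac{\sqrt{303793}}{7} \approx 78.739$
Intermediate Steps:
$t{\left(D \right)} = - \frac{D}{7}$ ($t{\left(D \right)} = 0 \cdot \frac{1}{5} + D \left(- \frac{1}{7}\right) = 0 - \frac{D}{7} = - \frac{D}{7}$)
$E{\left(H \right)} = 4 + \frac{12 H^{2}}{7}$ ($E{\left(H \right)} = 4 + \left(H - \frac{H}{7}\right) \left(H + H\right) = 4 + \frac{6 H}{7} \cdot 2 H = 4 + \frac{12 H^{2}}{7}$)
$\sqrt{E{\left(-26 \right)} - -5037} = \sqrt{\left(4 + \frac{12 \left(-26\right)^{2}}{7}\right) - -5037} = \sqrt{\left(4 + \frac{12}{7} \cdot 676\right) + \left(-69 + 5106\right)} = \sqrt{\left(4 + \frac{8112}{7}\right) + 5037} = \sqrt{\frac{8140}{7} + 5037} = \sqrt{\frac{43399}{7}} = \frac{\sqrt{303793}}{7}$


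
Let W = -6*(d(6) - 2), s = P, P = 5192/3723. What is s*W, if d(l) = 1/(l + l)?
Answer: 59708/3723 ≈ 16.038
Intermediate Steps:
P = 5192/3723 (P = 5192*(1/3723) = 5192/3723 ≈ 1.3946)
d(l) = 1/(2*l)
s = 5192/3723 ≈ 1.3946
W = 23/2 (W = -6*((1/2)/6 - 2) = -6*((1/2)*(1/6) - 2) = -6*(1/12 - 2) = -6*(-23/12) = 23/2 ≈ 11.500)
s*W = (5192/3723)*(23/2) = 59708/3723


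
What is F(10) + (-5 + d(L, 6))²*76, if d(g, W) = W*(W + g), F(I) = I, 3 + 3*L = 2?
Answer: 63926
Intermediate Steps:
L = -⅓ (L = -1 + (⅓)*2 = -1 + ⅔ = -⅓ ≈ -0.33333)
F(10) + (-5 + d(L, 6))²*76 = 10 + (-5 + 6*(6 - ⅓))²*76 = 10 + (-5 + 6*(17/3))²*76 = 10 + (-5 + 34)²*76 = 10 + 29²*76 = 10 + 841*76 = 10 + 63916 = 63926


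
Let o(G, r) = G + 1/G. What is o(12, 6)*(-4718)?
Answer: -342055/6 ≈ -57009.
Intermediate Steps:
o(12, 6)*(-4718) = (12 + 1/12)*(-4718) = (145/12)*(-4718) = -342055/6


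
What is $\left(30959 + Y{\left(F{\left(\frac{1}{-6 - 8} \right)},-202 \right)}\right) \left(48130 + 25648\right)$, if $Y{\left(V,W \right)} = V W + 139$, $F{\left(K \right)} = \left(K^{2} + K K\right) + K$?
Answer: $\frac{112467773424}{49} \approx 2.2953 \cdot 10^{9}$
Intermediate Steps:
$F{\left(K \right)} = K + 2 K^{2}$ ($F{\left(K \right)} = \left(K^{2} + K^{2}\right) + K = 2 K^{2} + K = K + 2 K^{2}$)
$Y{\left(V,W \right)} = 139 + V W$
$\left(30959 + Y{\left(F{\left(\frac{1}{-6 - 8} \right)},-202 \right)}\right) \left(48130 + 25648\right) = \left(30959 + \left(139 + \frac{1 + \frac{2}{-6 - 8}}{-6 - 8} \left(-202\right)\right)\right) \left(48130 + 25648\right) = \left(30959 + \left(139 + \frac{1 + \frac{2}{-14}}{-14} \left(-202\right)\right)\right) 73778 = \left(30959 + \left(139 + - \frac{1 + 2 \left(- \frac{1}{14}\right)}{14} \left(-202\right)\right)\right) 73778 = \left(30959 + \left(139 + - \frac{1 - \frac{1}{7}}{14} \left(-202\right)\right)\right) 73778 = \left(30959 + \left(139 + \left(- \frac{1}{14}\right) \frac{6}{7} \left(-202\right)\right)\right) 73778 = \left(30959 + \left(139 - - \frac{606}{49}\right)\right) 73778 = \left(30959 + \left(139 + \frac{606}{49}\right)\right) 73778 = \left(30959 + \frac{7417}{49}\right) 73778 = \frac{1524408}{49} \cdot 73778 = \frac{112467773424}{49}$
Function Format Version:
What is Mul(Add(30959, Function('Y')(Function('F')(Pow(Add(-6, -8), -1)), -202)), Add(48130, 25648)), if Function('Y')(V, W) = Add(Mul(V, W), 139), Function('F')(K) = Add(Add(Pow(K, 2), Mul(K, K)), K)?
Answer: Rational(112467773424, 49) ≈ 2.2953e+9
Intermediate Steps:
Function('F')(K) = Add(K, Mul(2, Pow(K, 2))) (Function('F')(K) = Add(Add(Pow(K, 2), Pow(K, 2)), K) = Add(Mul(2, Pow(K, 2)), K) = Add(K, Mul(2, Pow(K, 2))))
Function('Y')(V, W) = Add(139, Mul(V, W))
Mul(Add(30959, Function('Y')(Function('F')(Pow(Add(-6, -8), -1)), -202)), Add(48130, 25648)) = Mul(Add(30959, Add(139, Mul(Mul(Pow(Add(-6, -8), -1), Add(1, Mul(2, Pow(Add(-6, -8), -1)))), -202))), Add(48130, 25648)) = Mul(Add(30959, Add(139, Mul(Mul(Pow(-14, -1), Add(1, Mul(2, Pow(-14, -1)))), -202))), 73778) = Mul(Add(30959, Add(139, Mul(Mul(Rational(-1, 14), Add(1, Mul(2, Rational(-1, 14)))), -202))), 73778) = Mul(Add(30959, Add(139, Mul(Mul(Rational(-1, 14), Add(1, Rational(-1, 7))), -202))), 73778) = Mul(Add(30959, Add(139, Mul(Mul(Rational(-1, 14), Rational(6, 7)), -202))), 73778) = Mul(Add(30959, Add(139, Mul(Rational(-3, 49), -202))), 73778) = Mul(Add(30959, Add(139, Rational(606, 49))), 73778) = Mul(Add(30959, Rational(7417, 49)), 73778) = Mul(Rational(1524408, 49), 73778) = Rational(112467773424, 49)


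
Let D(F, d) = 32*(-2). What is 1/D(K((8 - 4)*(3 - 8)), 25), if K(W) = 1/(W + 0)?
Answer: -1/64 ≈ -0.015625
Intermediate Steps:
K(W) = 1/W
D(F, d) = -64
1/D(K((8 - 4)*(3 - 8)), 25) = 1/(-64) = -1/64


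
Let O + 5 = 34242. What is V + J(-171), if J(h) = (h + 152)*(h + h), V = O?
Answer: 40735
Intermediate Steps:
O = 34237 (O = -5 + 34242 = 34237)
V = 34237
J(h) = 2*h*(152 + h) (J(h) = (152 + h)*(2*h) = 2*h*(152 + h))
V + J(-171) = 34237 + 2*(-171)*(152 - 171) = 34237 + 2*(-171)*(-19) = 34237 + 6498 = 40735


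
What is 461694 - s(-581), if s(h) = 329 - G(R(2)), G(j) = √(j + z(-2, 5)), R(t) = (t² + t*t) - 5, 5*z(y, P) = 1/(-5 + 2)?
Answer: 461365 + 2*√165/15 ≈ 4.6137e+5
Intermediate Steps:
z(y, P) = -1/15 (z(y, P) = 1/(5*(-5 + 2)) = (⅕)/(-3) = (⅕)*(-⅓) = -1/15)
R(t) = -5 + 2*t² (R(t) = (t² + t²) - 5 = 2*t² - 5 = -5 + 2*t²)
G(j) = √(-1/15 + j) (G(j) = √(j - 1/15) = √(-1/15 + j))
s(h) = 329 - 2*√165/15 (s(h) = 329 - √(-15 + 225*(-5 + 2*2²))/15 = 329 - √(-15 + 225*(-5 + 2*4))/15 = 329 - √(-15 + 225*(-5 + 8))/15 = 329 - √(-15 + 225*3)/15 = 329 - √(-15 + 675)/15 = 329 - √660/15 = 329 - 2*√165/15)
461694 - s(-581) = 461694 - (329 - 2*√165/15) = 461694 + (-329 + 2*√165/15) = 461365 + 2*√165/15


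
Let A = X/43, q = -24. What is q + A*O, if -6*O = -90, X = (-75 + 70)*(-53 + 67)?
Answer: -2082/43 ≈ -48.419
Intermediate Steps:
X = -70 (X = -5*14 = -70)
O = 15 (O = -⅙*(-90) = 15)
A = -70/43 ≈ -1.6279
q + A*O = -24 - 70/43*15 = -24 - 1050/43 = -2082/43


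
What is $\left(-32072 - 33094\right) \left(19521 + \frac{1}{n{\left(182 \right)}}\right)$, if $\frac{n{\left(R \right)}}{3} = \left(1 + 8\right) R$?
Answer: $- \frac{1041854403895}{819} \approx -1.2721 \cdot 10^{9}$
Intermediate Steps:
$n{\left(R \right)} = 27 R$ ($n{\left(R \right)} = 3 \left(1 + 8\right) R = 3 \cdot 9 R = 27 R$)
$\left(-32072 - 33094\right) \left(19521 + \frac{1}{n{\left(182 \right)}}\right) = \left(-32072 - 33094\right) \left(19521 + \frac{1}{27 \cdot 182}\right) = - 65166 \left(19521 + \frac{1}{4914}\right) = \left(-65166\right) \frac{95926195}{4914} = - \frac{1041854403895}{819}$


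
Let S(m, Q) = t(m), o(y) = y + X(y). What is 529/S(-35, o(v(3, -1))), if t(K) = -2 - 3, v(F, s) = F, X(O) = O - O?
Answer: -529/5 ≈ -105.80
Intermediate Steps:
X(O) = 0
o(y) = y (o(y) = y + 0 = y)
t(K) = -5
S(m, Q) = -5
529/S(-35, o(v(3, -1))) = 529/(-5) = 529*(-⅕) = -529/5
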